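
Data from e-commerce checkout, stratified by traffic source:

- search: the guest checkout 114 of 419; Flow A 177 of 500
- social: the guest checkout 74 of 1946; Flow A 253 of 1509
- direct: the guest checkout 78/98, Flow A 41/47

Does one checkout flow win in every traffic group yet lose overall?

No

Search: the guest checkout 114/419 = 27.2%, Flow A 177/500 = 35.4% → Flow A
Social: the guest checkout 74/1946 = 3.8%, Flow A 253/1509 = 16.8% → Flow A
Direct: the guest checkout 78/98 = 79.6%, Flow A 41/47 = 87.2% → Flow A
Overall: the guest checkout 266/2463 = 10.8%, Flow A 471/2056 = 22.9% → Flow A
Flow A wins overall and in every traffic group — no reversal.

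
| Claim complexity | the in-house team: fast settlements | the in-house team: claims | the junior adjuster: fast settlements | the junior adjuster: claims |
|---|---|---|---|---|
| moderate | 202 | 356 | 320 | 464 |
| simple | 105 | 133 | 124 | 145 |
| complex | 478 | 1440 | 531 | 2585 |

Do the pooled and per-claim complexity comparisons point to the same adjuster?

Moderate: the in-house team 202/356 = 56.7%, the junior adjuster 320/464 = 69.0% → the junior adjuster
Simple: the in-house team 105/133 = 78.9%, the junior adjuster 124/145 = 85.5% → the junior adjuster
Complex: the in-house team 478/1440 = 33.2%, the junior adjuster 531/2585 = 20.5% → the in-house team
Overall: the in-house team 785/1929 = 40.7%, the junior adjuster 975/3194 = 30.5% → the in-house team
Neither sweeps: the in-house team wins 1 of 3 groups, the junior adjuster wins 2. The in-house team wins overall but not every group — no Simpson reversal.

No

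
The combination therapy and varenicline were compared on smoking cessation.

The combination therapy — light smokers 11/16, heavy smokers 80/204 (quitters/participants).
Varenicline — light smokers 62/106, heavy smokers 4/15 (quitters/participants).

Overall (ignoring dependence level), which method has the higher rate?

varenicline

Light smokers: the combination therapy 11/16 = 68.8%, varenicline 62/106 = 58.5% → the combination therapy
Heavy smokers: the combination therapy 80/204 = 39.2%, varenicline 4/15 = 26.7% → the combination therapy
Overall: the combination therapy 91/220 = 41.4%, varenicline 66/121 = 54.5% → varenicline
(The combination therapy wins every dependence group but varenicline wins overall — the combination therapy's participants skew toward the low-rate heavy smokers group.)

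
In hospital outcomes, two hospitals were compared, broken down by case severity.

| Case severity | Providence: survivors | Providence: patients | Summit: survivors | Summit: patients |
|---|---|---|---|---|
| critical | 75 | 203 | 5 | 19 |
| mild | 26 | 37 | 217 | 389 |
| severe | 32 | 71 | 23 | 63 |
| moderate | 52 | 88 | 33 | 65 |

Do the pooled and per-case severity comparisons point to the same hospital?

No

Critical: Providence 75/203 = 36.9%, Summit 5/19 = 26.3% → Providence
Mild: Providence 26/37 = 70.3%, Summit 217/389 = 55.8% → Providence
Severe: Providence 32/71 = 45.1%, Summit 23/63 = 36.5% → Providence
Moderate: Providence 52/88 = 59.1%, Summit 33/65 = 50.8% → Providence
Overall: Providence 185/399 = 46.4%, Summit 278/536 = 51.9% → Summit
Providence wins each case group but Summit wins overall — the comparison reverses. Providence's patients skew toward critical, which has a lower base rate.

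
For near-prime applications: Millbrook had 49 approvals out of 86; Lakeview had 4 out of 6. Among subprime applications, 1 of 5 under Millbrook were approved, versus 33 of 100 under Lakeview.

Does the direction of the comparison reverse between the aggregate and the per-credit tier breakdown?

Near-prime: Millbrook 49/86 = 57.0%, Lakeview 4/6 = 66.7% → Lakeview
Subprime: Millbrook 1/5 = 20.0%, Lakeview 33/100 = 33.0% → Lakeview
Overall: Millbrook 50/91 = 54.9%, Lakeview 37/106 = 34.9% → Millbrook
Lakeview wins each credit group but Millbrook wins overall — the comparison reverses. Lakeview's applications skew toward subprime, which has a lower base rate.

Yes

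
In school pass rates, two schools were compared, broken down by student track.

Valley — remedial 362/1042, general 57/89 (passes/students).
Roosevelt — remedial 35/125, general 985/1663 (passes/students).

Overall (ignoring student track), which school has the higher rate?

Remedial: Valley 362/1042 = 34.7%, Roosevelt 35/125 = 28.0% → Valley
General: Valley 57/89 = 64.0%, Roosevelt 985/1663 = 59.2% → Valley
Overall: Valley 419/1131 = 37.0%, Roosevelt 1020/1788 = 57.0% → Roosevelt
(Valley wins every student group but Roosevelt wins overall — Valley's students skew toward the low-rate remedial group.)

Roosevelt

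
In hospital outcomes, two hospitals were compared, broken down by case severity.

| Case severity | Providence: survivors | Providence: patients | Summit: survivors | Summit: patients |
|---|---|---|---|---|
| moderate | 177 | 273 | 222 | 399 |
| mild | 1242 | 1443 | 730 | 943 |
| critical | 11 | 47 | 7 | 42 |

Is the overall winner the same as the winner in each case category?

Moderate: Providence 177/273 = 64.8%, Summit 222/399 = 55.6% → Providence
Mild: Providence 1242/1443 = 86.1%, Summit 730/943 = 77.4% → Providence
Critical: Providence 11/47 = 23.4%, Summit 7/42 = 16.7% → Providence
Overall: Providence 1430/1763 = 81.1%, Summit 959/1384 = 69.3% → Providence
Providence wins overall and in every case group — no reversal.

Yes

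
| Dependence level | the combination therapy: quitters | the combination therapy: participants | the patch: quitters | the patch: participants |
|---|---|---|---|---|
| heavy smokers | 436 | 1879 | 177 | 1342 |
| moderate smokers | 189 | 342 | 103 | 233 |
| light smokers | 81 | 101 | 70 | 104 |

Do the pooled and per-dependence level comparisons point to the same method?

Yes

Heavy smokers: the combination therapy 436/1879 = 23.2%, the patch 177/1342 = 13.2% → the combination therapy
Moderate smokers: the combination therapy 189/342 = 55.3%, the patch 103/233 = 44.2% → the combination therapy
Light smokers: the combination therapy 81/101 = 80.2%, the patch 70/104 = 67.3% → the combination therapy
Overall: the combination therapy 706/2322 = 30.4%, the patch 350/1679 = 20.8% → the combination therapy
The combination therapy wins overall and in every dependence group — no reversal.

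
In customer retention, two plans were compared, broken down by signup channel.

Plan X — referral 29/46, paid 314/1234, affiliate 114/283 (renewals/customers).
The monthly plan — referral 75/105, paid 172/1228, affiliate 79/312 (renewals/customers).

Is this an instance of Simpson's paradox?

No

Referral: Plan X 29/46 = 63.0%, the monthly plan 75/105 = 71.4% → the monthly plan
Paid: Plan X 314/1234 = 25.4%, the monthly plan 172/1228 = 14.0% → Plan X
Affiliate: Plan X 114/283 = 40.3%, the monthly plan 79/312 = 25.3% → Plan X
Overall: Plan X 457/1563 = 29.2%, the monthly plan 326/1645 = 19.8% → Plan X
Neither sweeps: Plan X wins 2 of 3 groups, the monthly plan wins 1. Plan X wins overall but not every group — no Simpson reversal.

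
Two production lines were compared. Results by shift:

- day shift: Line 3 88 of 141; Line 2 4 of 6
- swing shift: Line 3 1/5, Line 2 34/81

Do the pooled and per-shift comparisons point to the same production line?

Day shift: Line 3 88/141 = 62.4%, Line 2 4/6 = 66.7% → Line 2
Swing shift: Line 3 1/5 = 20.0%, Line 2 34/81 = 42.0% → Line 2
Overall: Line 3 89/146 = 61.0%, Line 2 38/87 = 43.7% → Line 3
Line 2 wins each shift group but Line 3 wins overall — the comparison reverses. Line 2's units skew toward swing shift, which has a lower base rate.

No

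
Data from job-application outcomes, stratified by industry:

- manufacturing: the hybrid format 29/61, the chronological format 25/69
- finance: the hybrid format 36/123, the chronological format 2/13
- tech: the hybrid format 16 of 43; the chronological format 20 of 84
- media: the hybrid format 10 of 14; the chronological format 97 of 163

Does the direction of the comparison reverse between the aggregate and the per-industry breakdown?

Yes

Manufacturing: the hybrid format 29/61 = 47.5%, the chronological format 25/69 = 36.2% → the hybrid format
Finance: the hybrid format 36/123 = 29.3%, the chronological format 2/13 = 15.4% → the hybrid format
Tech: the hybrid format 16/43 = 37.2%, the chronological format 20/84 = 23.8% → the hybrid format
Media: the hybrid format 10/14 = 71.4%, the chronological format 97/163 = 59.5% → the hybrid format
Overall: the hybrid format 91/241 = 37.8%, the chronological format 144/329 = 43.8% → the chronological format
The hybrid format wins each industry group but the chronological format wins overall — the comparison reverses. The hybrid format's applications skew toward finance, which has a lower base rate.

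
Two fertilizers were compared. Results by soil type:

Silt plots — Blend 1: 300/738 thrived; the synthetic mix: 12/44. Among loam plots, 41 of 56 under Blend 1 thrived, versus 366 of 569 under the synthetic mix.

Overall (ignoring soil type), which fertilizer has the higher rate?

Silt: Blend 1 300/738 = 40.7%, the synthetic mix 12/44 = 27.3% → Blend 1
Loam: Blend 1 41/56 = 73.2%, the synthetic mix 366/569 = 64.3% → Blend 1
Overall: Blend 1 341/794 = 42.9%, the synthetic mix 378/613 = 61.7% → the synthetic mix
(Blend 1 wins every soil group but the synthetic mix wins overall — Blend 1's plots skew toward the low-rate silt group.)

the synthetic mix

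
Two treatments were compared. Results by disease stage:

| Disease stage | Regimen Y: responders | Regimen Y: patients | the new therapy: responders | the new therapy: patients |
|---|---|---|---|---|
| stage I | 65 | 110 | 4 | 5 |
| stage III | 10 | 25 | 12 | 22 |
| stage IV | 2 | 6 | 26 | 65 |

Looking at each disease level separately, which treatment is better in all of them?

Stage I: Regimen Y 65/110 = 59.1%, the new therapy 4/5 = 80.0% → the new therapy
Stage III: Regimen Y 10/25 = 40.0%, the new therapy 12/22 = 54.5% → the new therapy
Stage IV: Regimen Y 2/6 = 33.3%, the new therapy 26/65 = 40.0% → the new therapy
The new therapy has the higher rate in all 3 groups.

the new therapy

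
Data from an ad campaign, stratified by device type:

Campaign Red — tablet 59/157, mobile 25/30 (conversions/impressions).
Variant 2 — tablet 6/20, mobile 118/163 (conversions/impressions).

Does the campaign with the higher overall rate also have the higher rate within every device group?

Tablet: Campaign Red 59/157 = 37.6%, Variant 2 6/20 = 30.0% → Campaign Red
Mobile: Campaign Red 25/30 = 83.3%, Variant 2 118/163 = 72.4% → Campaign Red
Overall: Campaign Red 84/187 = 44.9%, Variant 2 124/183 = 67.8% → Variant 2
Campaign Red wins each device group but Variant 2 wins overall — the comparison reverses. Campaign Red's impressions skew toward tablet, which has a lower base rate.

No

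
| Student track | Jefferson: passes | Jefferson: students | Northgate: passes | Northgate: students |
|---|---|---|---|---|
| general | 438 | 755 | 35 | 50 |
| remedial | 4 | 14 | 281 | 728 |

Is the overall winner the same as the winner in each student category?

General: Jefferson 438/755 = 58.0%, Northgate 35/50 = 70.0% → Northgate
Remedial: Jefferson 4/14 = 28.6%, Northgate 281/728 = 38.6% → Northgate
Overall: Jefferson 442/769 = 57.5%, Northgate 316/778 = 40.6% → Jefferson
Northgate wins each student group but Jefferson wins overall — the comparison reverses. Northgate's students skew toward remedial, which has a lower base rate.

No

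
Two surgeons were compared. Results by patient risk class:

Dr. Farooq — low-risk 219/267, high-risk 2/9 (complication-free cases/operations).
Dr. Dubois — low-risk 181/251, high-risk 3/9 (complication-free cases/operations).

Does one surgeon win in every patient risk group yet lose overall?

No

Low-risk: Dr. Farooq 219/267 = 82.0%, Dr. Dubois 181/251 = 72.1% → Dr. Farooq
High-risk: Dr. Farooq 2/9 = 22.2%, Dr. Dubois 3/9 = 33.3% → Dr. Dubois
Overall: Dr. Farooq 221/276 = 80.1%, Dr. Dubois 184/260 = 70.8% → Dr. Farooq
Neither sweeps: Dr. Farooq wins 1 of 2 groups, Dr. Dubois wins 1. Dr. Farooq wins overall but not every group — no Simpson reversal.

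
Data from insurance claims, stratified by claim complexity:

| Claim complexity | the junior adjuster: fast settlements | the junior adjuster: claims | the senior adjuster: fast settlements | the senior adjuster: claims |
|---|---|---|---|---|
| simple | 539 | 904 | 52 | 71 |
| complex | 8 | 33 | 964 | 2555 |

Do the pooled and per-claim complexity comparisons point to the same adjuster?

No

Simple: the junior adjuster 539/904 = 59.6%, the senior adjuster 52/71 = 73.2% → the senior adjuster
Complex: the junior adjuster 8/33 = 24.2%, the senior adjuster 964/2555 = 37.7% → the senior adjuster
Overall: the junior adjuster 547/937 = 58.4%, the senior adjuster 1016/2626 = 38.7% → the junior adjuster
The senior adjuster wins each claim group but the junior adjuster wins overall — the comparison reverses. The senior adjuster's claims skew toward complex, which has a lower base rate.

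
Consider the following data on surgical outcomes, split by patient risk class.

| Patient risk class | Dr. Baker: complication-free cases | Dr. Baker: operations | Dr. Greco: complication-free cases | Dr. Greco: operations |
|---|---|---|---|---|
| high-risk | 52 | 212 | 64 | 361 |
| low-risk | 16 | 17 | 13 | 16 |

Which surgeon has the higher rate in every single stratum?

Dr. Baker

High-risk: Dr. Baker 52/212 = 24.5%, Dr. Greco 64/361 = 17.7% → Dr. Baker
Low-risk: Dr. Baker 16/17 = 94.1%, Dr. Greco 13/16 = 81.2% → Dr. Baker
Dr. Baker has the higher rate in both groups.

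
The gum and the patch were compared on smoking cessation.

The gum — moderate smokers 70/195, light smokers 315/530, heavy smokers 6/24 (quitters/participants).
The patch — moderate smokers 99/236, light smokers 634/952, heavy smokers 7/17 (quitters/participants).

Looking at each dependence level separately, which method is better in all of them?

the patch

Moderate smokers: the gum 70/195 = 35.9%, the patch 99/236 = 41.9% → the patch
Light smokers: the gum 315/530 = 59.4%, the patch 634/952 = 66.6% → the patch
Heavy smokers: the gum 6/24 = 25.0%, the patch 7/17 = 41.2% → the patch
The patch has the higher rate in all 3 groups.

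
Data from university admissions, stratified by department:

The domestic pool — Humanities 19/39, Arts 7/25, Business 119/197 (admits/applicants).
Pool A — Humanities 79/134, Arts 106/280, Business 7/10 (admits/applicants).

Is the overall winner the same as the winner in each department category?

Humanities: the domestic pool 19/39 = 48.7%, Pool A 79/134 = 59.0% → Pool A
Arts: the domestic pool 7/25 = 28.0%, Pool A 106/280 = 37.9% → Pool A
Business: the domestic pool 119/197 = 60.4%, Pool A 7/10 = 70.0% → Pool A
Overall: the domestic pool 145/261 = 55.6%, Pool A 192/424 = 45.3% → the domestic pool
Pool A wins each department group but the domestic pool wins overall — the comparison reverses. Pool A's applicants skew toward Arts, which has a lower base rate.

No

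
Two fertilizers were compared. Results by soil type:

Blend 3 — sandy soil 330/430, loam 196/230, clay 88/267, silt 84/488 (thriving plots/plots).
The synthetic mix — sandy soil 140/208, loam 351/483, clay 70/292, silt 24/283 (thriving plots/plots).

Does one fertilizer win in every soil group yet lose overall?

Sandy soil: Blend 3 330/430 = 76.7%, the synthetic mix 140/208 = 67.3% → Blend 3
Loam: Blend 3 196/230 = 85.2%, the synthetic mix 351/483 = 72.7% → Blend 3
Clay: Blend 3 88/267 = 33.0%, the synthetic mix 70/292 = 24.0% → Blend 3
Silt: Blend 3 84/488 = 17.2%, the synthetic mix 24/283 = 8.5% → Blend 3
Overall: Blend 3 698/1415 = 49.3%, the synthetic mix 585/1266 = 46.2% → Blend 3
Blend 3 wins overall and in every soil group — no reversal.

No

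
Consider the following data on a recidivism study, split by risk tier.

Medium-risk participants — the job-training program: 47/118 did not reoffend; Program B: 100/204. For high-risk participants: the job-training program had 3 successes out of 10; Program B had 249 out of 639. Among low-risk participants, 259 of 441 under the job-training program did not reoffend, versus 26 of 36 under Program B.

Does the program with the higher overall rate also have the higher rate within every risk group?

Medium-risk: the job-training program 47/118 = 39.8%, Program B 100/204 = 49.0% → Program B
High-risk: the job-training program 3/10 = 30.0%, Program B 249/639 = 39.0% → Program B
Low-risk: the job-training program 259/441 = 58.7%, Program B 26/36 = 72.2% → Program B
Overall: the job-training program 309/569 = 54.3%, Program B 375/879 = 42.7% → the job-training program
Program B wins each risk group but the job-training program wins overall — the comparison reverses. Program B's participants skew toward high-risk, which has a lower base rate.

No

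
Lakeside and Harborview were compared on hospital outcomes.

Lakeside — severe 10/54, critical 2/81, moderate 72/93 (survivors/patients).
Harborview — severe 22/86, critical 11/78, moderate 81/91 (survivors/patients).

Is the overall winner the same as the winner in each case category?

Severe: Lakeside 10/54 = 18.5%, Harborview 22/86 = 25.6% → Harborview
Critical: Lakeside 2/81 = 2.5%, Harborview 11/78 = 14.1% → Harborview
Moderate: Lakeside 72/93 = 77.4%, Harborview 81/91 = 89.0% → Harborview
Overall: Lakeside 84/228 = 36.8%, Harborview 114/255 = 44.7% → Harborview
Harborview wins overall and in every case group — no reversal.

Yes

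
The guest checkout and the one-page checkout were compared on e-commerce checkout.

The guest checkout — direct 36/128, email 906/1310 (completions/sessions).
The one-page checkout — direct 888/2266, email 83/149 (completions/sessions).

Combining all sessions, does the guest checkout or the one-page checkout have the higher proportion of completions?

the guest checkout

Direct: the guest checkout 36/128 = 28.1%, the one-page checkout 888/2266 = 39.2% → the one-page checkout
Email: the guest checkout 906/1310 = 69.2%, the one-page checkout 83/149 = 55.7% → the guest checkout
Overall: the guest checkout 942/1438 = 65.5%, the one-page checkout 971/2415 = 40.2% → the guest checkout
(Neither sweeps every traffic group, but the guest checkout has the higher pooled rate.)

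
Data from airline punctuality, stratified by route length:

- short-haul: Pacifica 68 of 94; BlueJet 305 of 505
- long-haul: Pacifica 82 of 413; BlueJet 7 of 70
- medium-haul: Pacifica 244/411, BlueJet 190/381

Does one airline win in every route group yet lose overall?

Yes

Short-haul: Pacifica 68/94 = 72.3%, BlueJet 305/505 = 60.4% → Pacifica
Long-haul: Pacifica 82/413 = 19.9%, BlueJet 7/70 = 10.0% → Pacifica
Medium-haul: Pacifica 244/411 = 59.4%, BlueJet 190/381 = 49.9% → Pacifica
Overall: Pacifica 394/918 = 42.9%, BlueJet 502/956 = 52.5% → BlueJet
Pacifica wins each route group but BlueJet wins overall — the comparison reverses. Pacifica's flights skew toward long-haul, which has a lower base rate.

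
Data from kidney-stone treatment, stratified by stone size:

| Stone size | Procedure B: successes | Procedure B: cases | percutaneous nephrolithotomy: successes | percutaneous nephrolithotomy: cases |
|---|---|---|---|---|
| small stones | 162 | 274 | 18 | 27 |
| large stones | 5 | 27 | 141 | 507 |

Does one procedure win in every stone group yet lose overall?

Yes

Small stones: Procedure B 162/274 = 59.1%, percutaneous nephrolithotomy 18/27 = 66.7% → percutaneous nephrolithotomy
Large stones: Procedure B 5/27 = 18.5%, percutaneous nephrolithotomy 141/507 = 27.8% → percutaneous nephrolithotomy
Overall: Procedure B 167/301 = 55.5%, percutaneous nephrolithotomy 159/534 = 29.8% → Procedure B
Percutaneous nephrolithotomy wins each stone group but Procedure B wins overall — the comparison reverses. Percutaneous nephrolithotomy's cases skew toward large stones, which has a lower base rate.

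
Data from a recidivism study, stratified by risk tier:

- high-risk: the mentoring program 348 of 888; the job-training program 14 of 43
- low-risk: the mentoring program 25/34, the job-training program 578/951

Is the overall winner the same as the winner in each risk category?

No

High-risk: the mentoring program 348/888 = 39.2%, the job-training program 14/43 = 32.6% → the mentoring program
Low-risk: the mentoring program 25/34 = 73.5%, the job-training program 578/951 = 60.8% → the mentoring program
Overall: the mentoring program 373/922 = 40.5%, the job-training program 592/994 = 59.6% → the job-training program
The mentoring program wins each risk group but the job-training program wins overall — the comparison reverses. The mentoring program's participants skew toward high-risk, which has a lower base rate.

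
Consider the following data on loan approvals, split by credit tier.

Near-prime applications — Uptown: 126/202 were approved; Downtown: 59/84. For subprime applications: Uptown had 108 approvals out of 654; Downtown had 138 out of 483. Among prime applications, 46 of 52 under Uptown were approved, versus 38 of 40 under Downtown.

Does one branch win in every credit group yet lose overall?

Near-prime: Uptown 126/202 = 62.4%, Downtown 59/84 = 70.2% → Downtown
Subprime: Uptown 108/654 = 16.5%, Downtown 138/483 = 28.6% → Downtown
Prime: Uptown 46/52 = 88.5%, Downtown 38/40 = 95.0% → Downtown
Overall: Uptown 280/908 = 30.8%, Downtown 235/607 = 38.7% → Downtown
Downtown wins overall and in every credit group — no reversal.

No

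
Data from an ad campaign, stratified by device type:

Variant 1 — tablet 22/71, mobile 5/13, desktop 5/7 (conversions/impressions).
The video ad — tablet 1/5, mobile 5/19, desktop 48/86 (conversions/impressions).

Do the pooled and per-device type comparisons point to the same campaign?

Tablet: Variant 1 22/71 = 31.0%, the video ad 1/5 = 20.0% → Variant 1
Mobile: Variant 1 5/13 = 38.5%, the video ad 5/19 = 26.3% → Variant 1
Desktop: Variant 1 5/7 = 71.4%, the video ad 48/86 = 55.8% → Variant 1
Overall: Variant 1 32/91 = 35.2%, the video ad 54/110 = 49.1% → the video ad
Variant 1 wins each device group but the video ad wins overall — the comparison reverses. Variant 1's impressions skew toward tablet, which has a lower base rate.

No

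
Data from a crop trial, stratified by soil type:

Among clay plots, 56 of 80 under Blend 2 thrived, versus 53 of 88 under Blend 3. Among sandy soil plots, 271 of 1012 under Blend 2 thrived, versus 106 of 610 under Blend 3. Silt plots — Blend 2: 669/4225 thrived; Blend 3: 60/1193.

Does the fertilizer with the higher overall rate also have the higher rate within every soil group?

Yes

Clay: Blend 2 56/80 = 70.0%, Blend 3 53/88 = 60.2% → Blend 2
Sandy soil: Blend 2 271/1012 = 26.8%, Blend 3 106/610 = 17.4% → Blend 2
Silt: Blend 2 669/4225 = 15.8%, Blend 3 60/1193 = 5.0% → Blend 2
Overall: Blend 2 996/5317 = 18.7%, Blend 3 219/1891 = 11.6% → Blend 2
Blend 2 wins overall and in every soil group — no reversal.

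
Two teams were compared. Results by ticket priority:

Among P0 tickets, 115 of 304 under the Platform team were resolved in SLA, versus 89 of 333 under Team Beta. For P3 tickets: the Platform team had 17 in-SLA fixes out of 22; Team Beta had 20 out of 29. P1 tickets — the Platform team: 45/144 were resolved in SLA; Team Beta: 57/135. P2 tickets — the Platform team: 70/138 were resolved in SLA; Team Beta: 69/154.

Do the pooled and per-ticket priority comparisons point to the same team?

P0: the Platform team 115/304 = 37.8%, Team Beta 89/333 = 26.7% → the Platform team
P3: the Platform team 17/22 = 77.3%, Team Beta 20/29 = 69.0% → the Platform team
P1: the Platform team 45/144 = 31.2%, Team Beta 57/135 = 42.2% → Team Beta
P2: the Platform team 70/138 = 50.7%, Team Beta 69/154 = 44.8% → the Platform team
Overall: the Platform team 247/608 = 40.6%, Team Beta 235/651 = 36.1% → the Platform team
Neither sweeps: the Platform team wins 3 of 4 groups, Team Beta wins 1. The Platform team wins overall but not every group — no Simpson reversal.

No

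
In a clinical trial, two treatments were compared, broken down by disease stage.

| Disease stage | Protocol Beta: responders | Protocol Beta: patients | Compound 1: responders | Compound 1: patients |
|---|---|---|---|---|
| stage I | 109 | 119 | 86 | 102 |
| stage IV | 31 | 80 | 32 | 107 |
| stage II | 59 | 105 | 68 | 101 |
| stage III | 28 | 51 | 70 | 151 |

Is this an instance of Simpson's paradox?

Stage I: Protocol Beta 109/119 = 91.6%, Compound 1 86/102 = 84.3% → Protocol Beta
Stage IV: Protocol Beta 31/80 = 38.8%, Compound 1 32/107 = 29.9% → Protocol Beta
Stage II: Protocol Beta 59/105 = 56.2%, Compound 1 68/101 = 67.3% → Compound 1
Stage III: Protocol Beta 28/51 = 54.9%, Compound 1 70/151 = 46.4% → Protocol Beta
Overall: Protocol Beta 227/355 = 63.9%, Compound 1 256/461 = 55.5% → Protocol Beta
Neither sweeps: Protocol Beta wins 3 of 4 groups, Compound 1 wins 1. Protocol Beta wins overall but not every group — no Simpson reversal.

No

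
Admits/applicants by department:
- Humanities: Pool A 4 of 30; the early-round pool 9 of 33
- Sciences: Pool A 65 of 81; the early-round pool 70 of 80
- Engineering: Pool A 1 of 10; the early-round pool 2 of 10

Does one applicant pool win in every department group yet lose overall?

Humanities: Pool A 4/30 = 13.3%, the early-round pool 9/33 = 27.3% → the early-round pool
Sciences: Pool A 65/81 = 80.2%, the early-round pool 70/80 = 87.5% → the early-round pool
Engineering: Pool A 1/10 = 10.0%, the early-round pool 2/10 = 20.0% → the early-round pool
Overall: Pool A 70/121 = 57.9%, the early-round pool 81/123 = 65.9% → the early-round pool
The early-round pool wins overall and in every department group — no reversal.

No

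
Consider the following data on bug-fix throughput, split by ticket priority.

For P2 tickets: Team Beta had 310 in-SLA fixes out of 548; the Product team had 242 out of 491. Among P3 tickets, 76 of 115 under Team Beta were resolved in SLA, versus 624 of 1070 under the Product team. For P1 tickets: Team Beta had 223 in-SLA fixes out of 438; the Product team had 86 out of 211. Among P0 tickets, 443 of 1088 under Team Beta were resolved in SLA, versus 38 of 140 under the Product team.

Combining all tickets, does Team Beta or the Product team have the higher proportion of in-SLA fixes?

the Product team

P2: Team Beta 310/548 = 56.6%, the Product team 242/491 = 49.3% → Team Beta
P3: Team Beta 76/115 = 66.1%, the Product team 624/1070 = 58.3% → Team Beta
P1: Team Beta 223/438 = 50.9%, the Product team 86/211 = 40.8% → Team Beta
P0: Team Beta 443/1088 = 40.7%, the Product team 38/140 = 27.1% → Team Beta
Overall: Team Beta 1052/2189 = 48.1%, the Product team 990/1912 = 51.8% → the Product team
(Team Beta wins every ticket group but the Product team wins overall — Team Beta's tickets skew toward the low-rate P0 group.)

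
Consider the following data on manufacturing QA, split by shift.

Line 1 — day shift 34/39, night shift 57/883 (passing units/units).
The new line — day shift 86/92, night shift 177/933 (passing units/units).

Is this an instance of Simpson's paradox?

Day shift: Line 1 34/39 = 87.2%, the new line 86/92 = 93.5% → the new line
Night shift: Line 1 57/883 = 6.5%, the new line 177/933 = 19.0% → the new line
Overall: Line 1 91/922 = 9.9%, the new line 263/1025 = 25.7% → the new line
The new line wins overall and in every shift group — no reversal.

No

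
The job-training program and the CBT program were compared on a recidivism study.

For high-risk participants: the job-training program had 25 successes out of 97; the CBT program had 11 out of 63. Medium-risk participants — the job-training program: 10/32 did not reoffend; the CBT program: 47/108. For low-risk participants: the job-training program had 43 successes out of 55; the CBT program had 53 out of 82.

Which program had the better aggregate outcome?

High-risk: the job-training program 25/97 = 25.8%, the CBT program 11/63 = 17.5% → the job-training program
Medium-risk: the job-training program 10/32 = 31.2%, the CBT program 47/108 = 43.5% → the CBT program
Low-risk: the job-training program 43/55 = 78.2%, the CBT program 53/82 = 64.6% → the job-training program
Overall: the job-training program 78/184 = 42.4%, the CBT program 111/253 = 43.9% → the CBT program
(Neither sweeps every risk group, but the CBT program has the higher pooled rate.)

the CBT program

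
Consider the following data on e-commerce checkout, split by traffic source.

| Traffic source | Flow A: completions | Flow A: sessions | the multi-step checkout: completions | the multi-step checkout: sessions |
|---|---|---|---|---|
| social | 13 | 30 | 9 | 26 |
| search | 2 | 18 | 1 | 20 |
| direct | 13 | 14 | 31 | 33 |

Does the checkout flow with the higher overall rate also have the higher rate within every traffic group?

No

Social: Flow A 13/30 = 43.3%, the multi-step checkout 9/26 = 34.6% → Flow A
Search: Flow A 2/18 = 11.1%, the multi-step checkout 1/20 = 5.0% → Flow A
Direct: Flow A 13/14 = 92.9%, the multi-step checkout 31/33 = 93.9% → the multi-step checkout
Overall: Flow A 28/62 = 45.2%, the multi-step checkout 41/79 = 51.9% → the multi-step checkout
Neither sweeps: Flow A wins 2 of 3 groups, the multi-step checkout wins 1. The multi-step checkout wins overall but not every group — no Simpson reversal.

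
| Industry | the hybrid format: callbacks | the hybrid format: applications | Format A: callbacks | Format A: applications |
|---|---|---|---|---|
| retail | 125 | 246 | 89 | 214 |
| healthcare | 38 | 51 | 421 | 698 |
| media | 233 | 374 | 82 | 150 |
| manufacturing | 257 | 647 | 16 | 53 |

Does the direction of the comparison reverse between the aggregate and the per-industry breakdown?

Yes

Retail: the hybrid format 125/246 = 50.8%, Format A 89/214 = 41.6% → the hybrid format
Healthcare: the hybrid format 38/51 = 74.5%, Format A 421/698 = 60.3% → the hybrid format
Media: the hybrid format 233/374 = 62.3%, Format A 82/150 = 54.7% → the hybrid format
Manufacturing: the hybrid format 257/647 = 39.7%, Format A 16/53 = 30.2% → the hybrid format
Overall: the hybrid format 653/1318 = 49.5%, Format A 608/1115 = 54.5% → Format A
The hybrid format wins each industry group but Format A wins overall — the comparison reverses. The hybrid format's applications skew toward manufacturing, which has a lower base rate.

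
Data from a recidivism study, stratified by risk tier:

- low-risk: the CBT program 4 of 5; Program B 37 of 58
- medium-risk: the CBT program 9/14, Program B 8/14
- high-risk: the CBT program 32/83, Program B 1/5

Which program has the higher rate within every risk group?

Low-risk: the CBT program 4/5 = 80.0%, Program B 37/58 = 63.8% → the CBT program
Medium-risk: the CBT program 9/14 = 64.3%, Program B 8/14 = 57.1% → the CBT program
High-risk: the CBT program 32/83 = 38.6%, Program B 1/5 = 20.0% → the CBT program
The CBT program has the higher rate in all 3 groups.

the CBT program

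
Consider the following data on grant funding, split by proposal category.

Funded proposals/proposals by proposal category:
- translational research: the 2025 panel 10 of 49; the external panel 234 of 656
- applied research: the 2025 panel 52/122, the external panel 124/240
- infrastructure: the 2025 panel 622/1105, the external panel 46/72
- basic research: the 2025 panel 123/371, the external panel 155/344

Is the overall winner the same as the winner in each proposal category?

Translational research: the 2025 panel 10/49 = 20.4%, the external panel 234/656 = 35.7% → the external panel
Applied research: the 2025 panel 52/122 = 42.6%, the external panel 124/240 = 51.7% → the external panel
Infrastructure: the 2025 panel 622/1105 = 56.3%, the external panel 46/72 = 63.9% → the external panel
Basic research: the 2025 panel 123/371 = 33.2%, the external panel 155/344 = 45.1% → the external panel
Overall: the 2025 panel 807/1647 = 49.0%, the external panel 559/1312 = 42.6% → the 2025 panel
The external panel wins each proposal group but the 2025 panel wins overall — the comparison reverses. The external panel's proposals skew toward translational research, which has a lower base rate.

No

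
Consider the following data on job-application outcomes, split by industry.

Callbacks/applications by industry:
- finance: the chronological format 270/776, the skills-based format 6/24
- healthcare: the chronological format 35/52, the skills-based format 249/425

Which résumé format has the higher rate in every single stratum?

the chronological format

Finance: the chronological format 270/776 = 34.8%, the skills-based format 6/24 = 25.0% → the chronological format
Healthcare: the chronological format 35/52 = 67.3%, the skills-based format 249/425 = 58.6% → the chronological format
The chronological format has the higher rate in both groups.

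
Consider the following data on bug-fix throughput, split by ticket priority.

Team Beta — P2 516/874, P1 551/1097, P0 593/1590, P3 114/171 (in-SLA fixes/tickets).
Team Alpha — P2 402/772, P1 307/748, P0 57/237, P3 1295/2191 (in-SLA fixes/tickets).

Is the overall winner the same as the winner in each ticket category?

P2: Team Beta 516/874 = 59.0%, Team Alpha 402/772 = 52.1% → Team Beta
P1: Team Beta 551/1097 = 50.2%, Team Alpha 307/748 = 41.0% → Team Beta
P0: Team Beta 593/1590 = 37.3%, Team Alpha 57/237 = 24.1% → Team Beta
P3: Team Beta 114/171 = 66.7%, Team Alpha 1295/2191 = 59.1% → Team Beta
Overall: Team Beta 1774/3732 = 47.5%, Team Alpha 2061/3948 = 52.2% → Team Alpha
Team Beta wins each ticket group but Team Alpha wins overall — the comparison reverses. Team Beta's tickets skew toward P0, which has a lower base rate.

No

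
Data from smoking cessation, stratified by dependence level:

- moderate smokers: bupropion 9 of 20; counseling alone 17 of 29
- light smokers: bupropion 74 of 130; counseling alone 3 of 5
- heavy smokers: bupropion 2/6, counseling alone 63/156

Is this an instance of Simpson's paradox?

Yes

Moderate smokers: bupropion 9/20 = 45.0%, counseling alone 17/29 = 58.6% → counseling alone
Light smokers: bupropion 74/130 = 56.9%, counseling alone 3/5 = 60.0% → counseling alone
Heavy smokers: bupropion 2/6 = 33.3%, counseling alone 63/156 = 40.4% → counseling alone
Overall: bupropion 85/156 = 54.5%, counseling alone 83/190 = 43.7% → bupropion
Counseling alone wins each dependence group but bupropion wins overall — the comparison reverses. Counseling alone's participants skew toward heavy smokers, which has a lower base rate.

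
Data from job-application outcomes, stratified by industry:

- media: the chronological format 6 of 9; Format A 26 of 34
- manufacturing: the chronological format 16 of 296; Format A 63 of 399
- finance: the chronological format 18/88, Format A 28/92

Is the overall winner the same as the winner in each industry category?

Media: the chronological format 6/9 = 66.7%, Format A 26/34 = 76.5% → Format A
Manufacturing: the chronological format 16/296 = 5.4%, Format A 63/399 = 15.8% → Format A
Finance: the chronological format 18/88 = 20.5%, Format A 28/92 = 30.4% → Format A
Overall: the chronological format 40/393 = 10.2%, Format A 117/525 = 22.3% → Format A
Format A wins overall and in every industry group — no reversal.

Yes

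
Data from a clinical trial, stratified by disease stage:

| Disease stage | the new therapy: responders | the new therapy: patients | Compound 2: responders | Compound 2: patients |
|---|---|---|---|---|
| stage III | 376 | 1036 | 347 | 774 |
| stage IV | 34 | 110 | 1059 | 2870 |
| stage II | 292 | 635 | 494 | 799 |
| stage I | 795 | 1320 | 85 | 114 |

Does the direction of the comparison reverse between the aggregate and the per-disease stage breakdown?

Stage III: the new therapy 376/1036 = 36.3%, Compound 2 347/774 = 44.8% → Compound 2
Stage IV: the new therapy 34/110 = 30.9%, Compound 2 1059/2870 = 36.9% → Compound 2
Stage II: the new therapy 292/635 = 46.0%, Compound 2 494/799 = 61.8% → Compound 2
Stage I: the new therapy 795/1320 = 60.2%, Compound 2 85/114 = 74.6% → Compound 2
Overall: the new therapy 1497/3101 = 48.3%, Compound 2 1985/4557 = 43.6% → the new therapy
Compound 2 wins each disease group but the new therapy wins overall — the comparison reverses. Compound 2's patients skew toward stage IV, which has a lower base rate.

Yes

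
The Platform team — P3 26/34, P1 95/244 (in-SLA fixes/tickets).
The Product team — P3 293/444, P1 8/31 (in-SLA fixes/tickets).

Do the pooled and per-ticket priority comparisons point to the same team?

P3: the Platform team 26/34 = 76.5%, the Product team 293/444 = 66.0% → the Platform team
P1: the Platform team 95/244 = 38.9%, the Product team 8/31 = 25.8% → the Platform team
Overall: the Platform team 121/278 = 43.5%, the Product team 301/475 = 63.4% → the Product team
The Platform team wins each ticket group but the Product team wins overall — the comparison reverses. The Platform team's tickets skew toward P1, which has a lower base rate.

No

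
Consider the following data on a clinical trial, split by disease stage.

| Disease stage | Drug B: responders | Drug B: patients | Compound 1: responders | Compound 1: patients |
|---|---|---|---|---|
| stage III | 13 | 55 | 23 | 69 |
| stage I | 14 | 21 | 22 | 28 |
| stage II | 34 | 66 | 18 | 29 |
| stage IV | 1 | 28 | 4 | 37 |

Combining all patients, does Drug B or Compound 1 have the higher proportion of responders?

Stage III: Drug B 13/55 = 23.6%, Compound 1 23/69 = 33.3% → Compound 1
Stage I: Drug B 14/21 = 66.7%, Compound 1 22/28 = 78.6% → Compound 1
Stage II: Drug B 34/66 = 51.5%, Compound 1 18/29 = 62.1% → Compound 1
Stage IV: Drug B 1/28 = 3.6%, Compound 1 4/37 = 10.8% → Compound 1
Overall: Drug B 62/170 = 36.5%, Compound 1 67/163 = 41.1% → Compound 1

Compound 1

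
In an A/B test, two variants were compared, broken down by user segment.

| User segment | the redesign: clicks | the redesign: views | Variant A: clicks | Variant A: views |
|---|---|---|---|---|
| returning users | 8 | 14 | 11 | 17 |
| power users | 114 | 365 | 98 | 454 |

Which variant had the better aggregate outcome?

the redesign

Returning users: the redesign 8/14 = 57.1%, Variant A 11/17 = 64.7% → Variant A
Power users: the redesign 114/365 = 31.2%, Variant A 98/454 = 21.6% → the redesign
Overall: the redesign 122/379 = 32.2%, Variant A 109/471 = 23.1% → the redesign
(Neither sweeps every user group, but the redesign has the higher pooled rate.)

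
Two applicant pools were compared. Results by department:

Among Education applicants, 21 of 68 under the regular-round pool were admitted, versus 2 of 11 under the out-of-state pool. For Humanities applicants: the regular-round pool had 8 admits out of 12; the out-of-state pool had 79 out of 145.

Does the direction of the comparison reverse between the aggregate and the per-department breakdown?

Education: the regular-round pool 21/68 = 30.9%, the out-of-state pool 2/11 = 18.2% → the regular-round pool
Humanities: the regular-round pool 8/12 = 66.7%, the out-of-state pool 79/145 = 54.5% → the regular-round pool
Overall: the regular-round pool 29/80 = 36.2%, the out-of-state pool 81/156 = 51.9% → the out-of-state pool
The regular-round pool wins each department group but the out-of-state pool wins overall — the comparison reverses. The regular-round pool's applicants skew toward Education, which has a lower base rate.

Yes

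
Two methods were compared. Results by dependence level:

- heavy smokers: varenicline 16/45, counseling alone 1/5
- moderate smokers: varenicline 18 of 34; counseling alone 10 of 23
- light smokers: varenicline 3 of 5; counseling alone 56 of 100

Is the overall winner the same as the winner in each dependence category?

Heavy smokers: varenicline 16/45 = 35.6%, counseling alone 1/5 = 20.0% → varenicline
Moderate smokers: varenicline 18/34 = 52.9%, counseling alone 10/23 = 43.5% → varenicline
Light smokers: varenicline 3/5 = 60.0%, counseling alone 56/100 = 56.0% → varenicline
Overall: varenicline 37/84 = 44.0%, counseling alone 67/128 = 52.3% → counseling alone
Varenicline wins each dependence group but counseling alone wins overall — the comparison reverses. Varenicline's participants skew toward heavy smokers, which has a lower base rate.

No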